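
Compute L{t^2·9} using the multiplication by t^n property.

L{9} = 9/s. d^1/ds^1[1/s] = -1/s². d^2/ds^2[1/s] = 2/s^3. So L{t^2} = (-1)^{2}·2/s^3 = 2/s^3. Then L{t^2·9} = 9·2/s^3 = 18/s^3

Final answer: 18/s^3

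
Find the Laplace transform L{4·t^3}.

L{t^n} = n!/s^(n+1), so L{t^3} = 6/s^4. Then L{4·t^3} = 4·6/s^4 = 24/s^4

Final answer: 24/s^4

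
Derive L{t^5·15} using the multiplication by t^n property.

L{15} = 15/s. d^1/ds^1[1/s] = -1/s². d^2/ds^2[1/s] = 2/s^3. d^3/ds^3[1/s] = -6/s^4. d^4/ds^4[1/s] = 24/s^5. d^5/ds^5[1/s] = -120/s^6. So L{t^5} = (-1)^{5}·-120/s^6 = 120/s^6. Then L{t^5·15} = 15·120/s^6 = 1800/s^6

Final answer: 1800/s^6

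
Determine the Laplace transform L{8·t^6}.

L{t^n} = n!/s^(n+1), so L{t^6} = 720/s^7. Then L{8·t^6} = 8·720/s^7 = 5760/s^7

Final answer: 5760/s^7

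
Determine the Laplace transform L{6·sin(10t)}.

L{sin(ωt)} = ω/(s² + ω²), so L{sin(10t)} = 10/(s² + 100). Then L{6·sin(10t)} = 6·10/(s² + 100) = 60/(s² + 100)

Final answer: 60/(s² + 100)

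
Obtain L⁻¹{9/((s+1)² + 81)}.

Form: b/((s-a)² + b²) → e^(at)sin(bt). With a=-1, b=9

Final answer: e^(-t)·sin(9t)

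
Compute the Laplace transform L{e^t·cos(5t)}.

L{e^(at)·cos(ωt)} = (s-a)/((s-a)² + ω²), so L{e^t·cos(5t)} = (s-1)/((s-1)² + 25)

Final answer: (s-1)/((s-1)² + 25)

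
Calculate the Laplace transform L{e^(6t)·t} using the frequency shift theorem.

L{e^(at)·t^n} = n!/(s-a)^(n+1), so L{e^(6t)·t} = 1/(s-6)^2

Final answer: 1/(s-6)^2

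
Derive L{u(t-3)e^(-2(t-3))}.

u(t-a)f(t-a) with f(t)=e^(-2t). L{e^(-2t)} = 1/(s+2). By time shift: e^(-3s)/(s+2)

Final answer: e^(-3s)/(s+2)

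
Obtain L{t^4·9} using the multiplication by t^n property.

L{9} = 9/s. d^1/ds^1[1/s] = -1/s². d^2/ds^2[1/s] = 2/s^3. d^3/ds^3[1/s] = -6/s^4. d^4/ds^4[1/s] = 24/s^5. So L{t^4} = (-1)^{4}·24/s^5 = 24/s^5. Then L{t^4·9} = 9·24/s^5 = 216/s^5

Final answer: 216/s^5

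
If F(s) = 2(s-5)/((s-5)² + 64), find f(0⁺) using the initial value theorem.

f(0⁺) = lim_{s→∞} sF(s) = lim_{s→∞} 2s(s-5)/((s-5)² + 64) = 2

Final answer: 2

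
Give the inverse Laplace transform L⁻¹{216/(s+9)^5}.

L⁻¹{n!/(s-a)^(n+1)} = t^n·e^(at) with n=4, a=-9. So L⁻¹{24/(s+9)^5} = t^4·e^(-9t), and L⁻¹{216/(s+9)^5} = (216/24)·t^4·e^(-9t) = 9·t^4·e^(-9t)

Final answer: 9·t^4·e^(-9t)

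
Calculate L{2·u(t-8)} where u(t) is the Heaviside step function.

L{u(t-a)} = e^(-as)/s. Here a=8, so L{u(t-8)} = e^(-8s)/s, and L{2·u(t-8)} = 2·e^(-8s)/s

Final answer: 2·e^(-8s)/s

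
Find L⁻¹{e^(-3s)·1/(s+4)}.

L⁻¹{1/(s+4)} = e^(-4t). By the time shift theorem, L⁻¹{e^(-as)F(s)} = u(t-a)f(t-a) with a=3, so L⁻¹{e^(-3s)·1/(s+4)} = u(t-3)·e^(-4(t-3))

Final answer: u(t-3)·e^(-4(t-3))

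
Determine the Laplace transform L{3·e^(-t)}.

L{e^(at)} = 1/(s-a), so L{e^(-t)} = 1/(s+1). Then L{3·e^(-t)} = 3/(s+1)

Final answer: 3/(s+1)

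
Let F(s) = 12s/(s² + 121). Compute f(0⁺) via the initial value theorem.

f(0⁺) = lim_{s→∞} s·12s/(s² + 121) = lim_{s→∞} 12s²/(s² + 121) = 12

Final answer: 12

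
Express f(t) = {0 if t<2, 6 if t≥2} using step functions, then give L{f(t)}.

f(t) = 6·u(t-2). L{u(t-2)} = e^(-2s)/s, so L{f(t)} = 6·e^(-2s)/s

Final answer: 6·e^(-2s)/s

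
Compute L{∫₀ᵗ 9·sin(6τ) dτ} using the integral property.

L{∫₀ᵗ f(τ)dτ} = F(s)/s with F(s) = 54/(s² + 36), so the result is (54/(s² + 36))/s = 54/(s(s² + 36))

Final answer: 54/(s(s² + 36))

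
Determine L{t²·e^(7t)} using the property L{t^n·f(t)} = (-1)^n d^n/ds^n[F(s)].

L{e^(7t)} = 1/(s-7). d/ds[1/(s-7)] = -1/(s-7)². d²/ds²[1/(s-7)] = 2/(s-7)³. So L{t²·e^(7t)} = (-1)² · 2/(s-7)³ = 2/(s-7)³

Final answer: 2/(s-7)³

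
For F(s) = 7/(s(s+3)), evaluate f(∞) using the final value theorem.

f(∞) = lim_{s→0} s·7/(s(s+3)) = lim_{s→0} 7/(s+3) = 7/3 = 7/3

Final answer: 7/3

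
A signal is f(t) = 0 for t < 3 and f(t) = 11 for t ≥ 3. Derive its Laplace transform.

f(t) = 11·u(t-3). L{u(t-3)} = e^(-3s)/s, so L{f(t)} = 11·e^(-3s)/s

Final answer: 11·e^(-3s)/s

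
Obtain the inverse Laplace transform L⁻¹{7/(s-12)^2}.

L⁻¹{n!/(s-a)^(n+1)} = t^n·e^(at) with n=1, a=12. So L⁻¹{1/(s-12)^2} = t·e^(12t), and L⁻¹{7/(s-12)^2} = (7/1)·t·e^(12t) = 7·t·e^(12t)

Final answer: 7·t·e^(12t)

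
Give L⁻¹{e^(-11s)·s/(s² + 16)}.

L⁻¹{s/(s² + 16)} = cos(4t). By the time shift theorem, L⁻¹{e^(-as)F(s)} = u(t-a)f(t-a) with a=11, so L⁻¹{e^(-11s)·s/(s² + 16)} = u(t-11)·cos(4(t-11))

Final answer: u(t-11)·cos(4(t-11))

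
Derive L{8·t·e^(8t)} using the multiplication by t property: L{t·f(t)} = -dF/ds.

Using L{t^n·e^(at)} = n!/(s-a)^(n+1), L{t·e^(8t)} = 1/(s-8)^2, so L{8·t·e^(8t)} = 8·1/(s-8)^2 = 8/(s-8)^2

Final answer: 8/(s-8)^2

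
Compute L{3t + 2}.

L{3t + 2} = 3·L{t} + 2·L{1} = 3/s² + 2/s

Final answer: 3/s² + 2/s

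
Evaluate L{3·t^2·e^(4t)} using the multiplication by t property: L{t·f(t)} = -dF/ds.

Using L{t^n·e^(at)} = n!/(s-a)^(n+1), L{t^2·e^(4t)} = 2/(s-4)^3, so L{3·t^2·e^(4t)} = 3·2/(s-4)^3 = 6/(s-4)^3

Final answer: 6/(s-4)^3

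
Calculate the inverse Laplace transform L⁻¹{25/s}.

L⁻¹{c/s} = c, so L⁻¹{25/s} = 25

Final answer: 25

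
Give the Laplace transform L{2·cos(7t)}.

L{cos(ωt)} = s/(s² + ω²), so L{cos(7t)} = s/(s² + 49). Then L{2·cos(7t)} = 2·s/(s² + 49) = 2s/(s² + 49)

Final answer: 2s/(s² + 49)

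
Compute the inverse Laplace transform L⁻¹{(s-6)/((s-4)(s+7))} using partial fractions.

Using partial fractions, f(t) = (-2e^(4t) + 13e^(-7t))/11

Final answer: (-2e^(4t) + 13e^(-7t))/11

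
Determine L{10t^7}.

L{t^n} = n!/s^(n+1). So L{10t^7} = 10·7!/s^8 = 50400/s^8

Final answer: 50400/s^8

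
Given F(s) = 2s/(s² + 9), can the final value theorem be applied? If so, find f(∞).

The final value theorem requires all poles of sF(s) in the left half-plane. sF(s) = 2s²/(s² + 9) has poles at s = ±3i (imaginary axis). Theorem does NOT apply (oscillatory system).

Final answer: Not applicable (oscillatory)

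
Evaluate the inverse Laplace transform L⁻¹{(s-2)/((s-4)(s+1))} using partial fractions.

Using partial fractions, f(t) = (2e^(4t) + 3e^(-t))/5

Final answer: (2e^(4t) + 3e^(-t))/5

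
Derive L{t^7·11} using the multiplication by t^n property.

L{11} = 11/s. d^1/ds^1[1/s] = -1/s². d^2/ds^2[1/s] = 2/s^3. d^3/ds^3[1/s] = -6/s^4. d^4/ds^4[1/s] = 24/s^5. d^5/ds^5[1/s] = -120/s^6. d^6/ds^6[1/s] = 720/s^7. d^7/ds^7[1/s] = -5040/s^8. So L{t^7} = (-1)^{7}·-5040/s^8 = 5040/s^8. Then L{t^7·11} = 11·5040/s^8 = 55440/s^8

Final answer: 55440/s^8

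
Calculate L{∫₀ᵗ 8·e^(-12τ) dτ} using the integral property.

L{∫₀ᵗ f(τ)dτ} = F(s)/s with F(s) = 8/(s+12), so L{∫₀ᵗ 8·e^(-12τ) dτ} = 8/(s(s+12))

Final answer: 8/(s(s+12))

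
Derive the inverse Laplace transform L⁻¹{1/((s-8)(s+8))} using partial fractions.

Decompose: A/(s-8) + B/(s+8). A = 1/16, B = -1/16. f(t) = (e^(8t) - e^(-8t))/16

Final answer: (e^(8t) - e^(-8t))/16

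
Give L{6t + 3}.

L{6t + 3} = 6·L{t} + 3·L{1} = 6/s² + 3/s

Final answer: 6/s² + 3/s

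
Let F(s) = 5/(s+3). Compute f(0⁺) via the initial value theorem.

f(0⁺) = lim_{s→∞} s·5/(s+3) = lim_{s→∞} 5s/(s+3) = 5

Final answer: 5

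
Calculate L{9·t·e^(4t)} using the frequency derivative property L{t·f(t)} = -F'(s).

L{e^(4t)} = 1/(s-4). By frequency derivative: L{t·e^(4t)} = -d/ds[1/(s-4)] = -(-1)/(s-4)² = 1/(s-4)². Then L{9·t·e^(4t)} = 9·1/(s-4)² = 9/(s-4)²

Final answer: 9/(s-4)²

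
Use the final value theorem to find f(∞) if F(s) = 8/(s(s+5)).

f(∞) = lim_{s→0} s·8/(s(s+5)) = lim_{s→0} 8/(s+5) = 8/5 = 8/5

Final answer: 8/5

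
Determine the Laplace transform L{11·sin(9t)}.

L{sin(ωt)} = ω/(s² + ω²), so L{sin(9t)} = 9/(s² + 81). Then L{11·sin(9t)} = 11·9/(s² + 81) = 99/(s² + 81)

Final answer: 99/(s² + 81)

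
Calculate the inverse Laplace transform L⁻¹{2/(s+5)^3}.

L⁻¹{n!/(s-a)^(n+1)} = t^n·e^(at), so L⁻¹{2/(s+5)^3} = t^2·e^(-5t)

Final answer: t^2·e^(-5t)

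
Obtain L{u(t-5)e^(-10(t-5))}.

u(t-a)f(t-a) with f(t)=e^(-10t). L{e^(-10t)} = 1/(s+10). By time shift: e^(-5s)/(s+10)

Final answer: e^(-5s)/(s+10)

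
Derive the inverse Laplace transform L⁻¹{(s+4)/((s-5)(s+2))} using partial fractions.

Using partial fractions, f(t) = (9e^(5t) - 2e^(-2t))/7

Final answer: (9e^(5t) - 2e^(-2t))/7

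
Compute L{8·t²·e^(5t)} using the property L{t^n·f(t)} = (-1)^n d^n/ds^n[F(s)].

L{e^(5t)} = 1/(s-5). d/ds[1/(s-5)] = -1/(s-5)². d²/ds²[1/(s-5)] = 2/(s-5)³. So L{t²·e^(5t)} = (-1)² · 2/(s-5)³ = 2/(s-5)³. Then L{8·t²·e^(5t)} = 8·2/(s-5)³ = 16/(s-5)³

Final answer: 16/(s-5)³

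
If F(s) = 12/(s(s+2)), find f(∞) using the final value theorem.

f(∞) = lim_{s→0} s·12/(s(s+2)) = lim_{s→0} 12/(s+2) = 12/2 = 6

Final answer: 6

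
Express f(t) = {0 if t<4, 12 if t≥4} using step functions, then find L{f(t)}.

f(t) = 12·u(t-4). L{u(t-4)} = e^(-4s)/s, so L{f(t)} = 12·e^(-4s)/s

Final answer: 12·e^(-4s)/s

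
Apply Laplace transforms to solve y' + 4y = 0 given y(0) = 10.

L{y'} + 4L{y} = 0. sY - 10 + 4Y = 0. Y(s+4) = 10. Y = 10/(s+4)

Final answer: y(t) = 10e^(-4t)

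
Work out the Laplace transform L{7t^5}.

L{7t^5} = 7 · L{t^5} = 7 · 120/s^6 = 840/s^6

Final answer: 840/s^6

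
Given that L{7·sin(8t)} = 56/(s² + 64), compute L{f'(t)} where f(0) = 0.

L{f'(t)} = s·F(s) - f(0) = s·56/(s² + 64) - 0 = 56s/(s² + 64)

Final answer: 56s/(s² + 64)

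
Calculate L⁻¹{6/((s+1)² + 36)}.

Form: b/((s-a)² + b²) → e^(at)sin(bt). With a=-1, b=6

Final answer: e^(-t)·sin(6t)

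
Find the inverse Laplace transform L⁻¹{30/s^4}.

L⁻¹{n!/s^(n+1)} = t^n with n=3. So L⁻¹{6/s^4} = t^3, and L⁻¹{30/s^4} = (30/6)·t^3 = 5·t^3

Final answer: 5·t^3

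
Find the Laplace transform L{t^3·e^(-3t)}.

L{t^n·e^(at)} = n!/(s-a)^(n+1), so L{t^3·e^(-3t)} = 6/(s+3)^4

Final answer: 6/(s+3)^4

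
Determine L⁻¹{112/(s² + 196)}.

This is the form c·a/(s² + a²) with a = 14, c = 8. L⁻¹ = 8·sin(14t)

Final answer: 8·sin(14t)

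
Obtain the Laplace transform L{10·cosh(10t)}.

L{cosh(ωt)} = s/(s² - ω²), so L{cosh(10t)} = s/(s² - 100). Then L{10·cosh(10t)} = 10·s/(s² - 100) = 10s/(s² - 100)

Final answer: 10s/(s² - 100)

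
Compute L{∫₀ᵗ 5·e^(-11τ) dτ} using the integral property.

L{∫₀ᵗ f(τ)dτ} = F(s)/s with F(s) = 5/(s+11), so L{∫₀ᵗ 5·e^(-11τ) dτ} = 5/(s(s+11))

Final answer: 5/(s(s+11))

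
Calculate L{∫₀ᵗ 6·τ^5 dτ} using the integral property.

L{∫₀ᵗ f(τ)dτ} = F(s)/s with f(t) = 6t^5. F(s) = 720/s^6, so L{∫₀ᵗ 6·τ^5 dτ} = (720/s^6)/s = 720/s^7. (Check: ∫₀ᵗ 6·τ^5 dτ = 6t^6/6.)

Final answer: 720/s^7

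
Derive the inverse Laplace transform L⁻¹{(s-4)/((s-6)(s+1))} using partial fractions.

Using partial fractions, f(t) = (2e^(6t) + 5e^(-t))/7

Final answer: (2e^(6t) + 5e^(-t))/7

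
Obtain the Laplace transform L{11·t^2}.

L{t^n} = n!/s^(n+1), so L{t^2} = 2/s^3. Then L{11·t^2} = 11·2/s^3 = 22/s^3

Final answer: 22/s^3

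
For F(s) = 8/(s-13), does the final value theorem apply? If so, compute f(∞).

sF(s) = 8s/(s-13) has a pole at s = 13 in the right half-plane. Theorem does NOT apply (unstable system; f(t) = 8·e^(13t) grows without bound).

Final answer: Not applicable (unstable)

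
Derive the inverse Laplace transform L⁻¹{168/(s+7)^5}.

L⁻¹{n!/(s-a)^(n+1)} = t^n·e^(at) with n=4, a=-7. So L⁻¹{24/(s+7)^5} = t^4·e^(-7t), and L⁻¹{168/(s+7)^5} = (168/24)·t^4·e^(-7t) = 7·t^4·e^(-7t)

Final answer: 7·t^4·e^(-7t)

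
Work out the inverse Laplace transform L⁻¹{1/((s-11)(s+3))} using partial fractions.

Decompose: A/(s-11) + B/(s+3). A = 1/14, B = -1/14. f(t) = (e^(11t) - e^(-3t))/14

Final answer: (e^(11t) - e^(-3t))/14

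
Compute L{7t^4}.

L{t^n} = n!/s^(n+1). So L{7t^4} = 7·4!/s^5 = 168/s^5

Final answer: 168/s^5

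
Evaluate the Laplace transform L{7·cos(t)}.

L{cos(ωt)} = s/(s² + ω²), so L{cos(t)} = s/(s² + 1). Then L{7·cos(t)} = 7·s/(s² + 1) = 7s/(s² + 1)

Final answer: 7s/(s² + 1)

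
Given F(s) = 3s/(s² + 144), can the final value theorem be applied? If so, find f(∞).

The final value theorem requires all poles of sF(s) in the left half-plane. sF(s) = 3s²/(s² + 144) has poles at s = ±12i (imaginary axis). Theorem does NOT apply (oscillatory system).

Final answer: Not applicable (oscillatory)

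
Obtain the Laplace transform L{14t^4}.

L{14t^4} = 14 · L{t^4} = 14 · 24/s^5 = 336/s^5

Final answer: 336/s^5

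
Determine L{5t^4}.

L{t^n} = n!/s^(n+1). So L{5t^4} = 5·4!/s^5 = 120/s^5

Final answer: 120/s^5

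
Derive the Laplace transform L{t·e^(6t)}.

L{t^n·e^(at)} = n!/(s-a)^(n+1), so L{t·e^(6t)} = 1/(s-6)^2

Final answer: 1/(s-6)^2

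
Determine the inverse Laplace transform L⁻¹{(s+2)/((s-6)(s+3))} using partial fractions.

Using partial fractions, f(t) = (8e^(6t) + e^(-3t))/9

Final answer: (8e^(6t) + e^(-3t))/9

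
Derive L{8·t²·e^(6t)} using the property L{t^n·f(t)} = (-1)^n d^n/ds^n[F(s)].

L{e^(6t)} = 1/(s-6). d/ds[1/(s-6)] = -1/(s-6)². d²/ds²[1/(s-6)] = 2/(s-6)³. So L{t²·e^(6t)} = (-1)² · 2/(s-6)³ = 2/(s-6)³. Then L{8·t²·e^(6t)} = 8·2/(s-6)³ = 16/(s-6)³

Final answer: 16/(s-6)³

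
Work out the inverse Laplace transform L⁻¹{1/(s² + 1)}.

L⁻¹{1/(s² + 1)} = sin(t)

Final answer: sin(t)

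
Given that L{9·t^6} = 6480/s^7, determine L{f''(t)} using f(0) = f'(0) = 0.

L{f''(t)} = s²F(s) - sf(0) - f'(0) = s²·6480/s^7 - 0 - 0 = 6480/s^5

Final answer: 6480/s^5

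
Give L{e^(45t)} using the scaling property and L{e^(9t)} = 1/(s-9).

Using L{f(at)} = (1/a)F(s/a) with a=5 and f(t) = e^(9t): L{e^(45t)} = (1/5) · 1/((s/5)-9) = (1/5) · 5/(s-45) = 1/(s-45)

Final answer: 1/(s-45)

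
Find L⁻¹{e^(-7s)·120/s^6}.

L⁻¹{120/s^6} = t^5. By the time shift theorem, L⁻¹{e^(-as)F(s)} = u(t-a)f(t-a) with a=7, so L⁻¹{e^(-7s)·120/s^6} = u(t-7)·(t-7)^5

Final answer: u(t-7)·(t-7)^5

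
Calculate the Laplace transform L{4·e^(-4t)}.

L{e^(at)} = 1/(s-a), so L{e^(-4t)} = 1/(s+4). Then L{4·e^(-4t)} = 4/(s+4)

Final answer: 4/(s+4)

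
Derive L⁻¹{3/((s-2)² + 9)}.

Form: b/((s-a)² + b²) → e^(at)sin(bt). With a=2, b=3

Final answer: e^(2t)·sin(3t)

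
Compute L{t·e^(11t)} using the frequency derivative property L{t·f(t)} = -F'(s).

L{e^(11t)} = 1/(s-11). By frequency derivative: L{t·e^(11t)} = -d/ds[1/(s-11)] = -(-1)/(s-11)² = 1/(s-11)²

Final answer: 1/(s-11)²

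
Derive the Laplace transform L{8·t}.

L{t^n} = n!/s^(n+1), so L{t} = 1/s^2. Then L{8·t} = 8·1/s^2 = 8/s^2

Final answer: 8/s^2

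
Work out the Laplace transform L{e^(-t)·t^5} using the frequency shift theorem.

L{e^(at)·t^n} = n!/(s-a)^(n+1), so L{e^(-t)·t^5} = 120/(s+1)^6

Final answer: 120/(s+1)^6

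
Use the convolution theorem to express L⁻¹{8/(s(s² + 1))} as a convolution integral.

8/(s(s² + 1)) = (1/s)·(8/(s² + 1)) = L{1}·L{8·sin(t)}. So f(t) = 1*(8·sin(t)) = ∫₀ᵗ 8·sin(τ) dτ

Final answer: ∫₀ᵗ 8·sin(τ) dτ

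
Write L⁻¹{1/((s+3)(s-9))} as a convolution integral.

1/((s+3)(s-9)) = (1/(s+3))·(1/(s-9)) = L{e^(-3t)}·L{e^(9t)}. So f(t) = e^(-3t)*e^(9t) = ∫₀ᵗ e^(-3τ)·e^(9(t-τ)) dτ

Final answer: ∫₀ᵗ e^(-3τ)·e^(9(t-τ)) dτ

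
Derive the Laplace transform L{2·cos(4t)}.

L{cos(ωt)} = s/(s² + ω²), so L{cos(4t)} = s/(s² + 16). Then L{2·cos(4t)} = 2·s/(s² + 16) = 2s/(s² + 16)

Final answer: 2s/(s² + 16)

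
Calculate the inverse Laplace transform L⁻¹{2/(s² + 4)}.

L⁻¹{2/(s² + 4)} = sin(2t)

Final answer: sin(2t)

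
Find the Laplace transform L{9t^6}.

L{9t^6} = 9 · L{t^6} = 9 · 720/s^7 = 6480/s^7

Final answer: 6480/s^7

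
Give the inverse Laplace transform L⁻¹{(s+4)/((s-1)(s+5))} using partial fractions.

Using partial fractions, f(t) = (5e^t + e^(-5t))/6

Final answer: (5e^t + e^(-5t))/6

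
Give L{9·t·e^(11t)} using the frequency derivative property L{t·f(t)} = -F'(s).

L{e^(11t)} = 1/(s-11). By frequency derivative: L{t·e^(11t)} = -d/ds[1/(s-11)] = -(-1)/(s-11)² = 1/(s-11)². Then L{9·t·e^(11t)} = 9·1/(s-11)² = 9/(s-11)²

Final answer: 9/(s-11)²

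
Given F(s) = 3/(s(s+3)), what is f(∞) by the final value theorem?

f(∞) = lim_{s→0} s·3/(s(s+3)) = lim_{s→0} 3/(s+3) = 3/3 = 1

Final answer: 1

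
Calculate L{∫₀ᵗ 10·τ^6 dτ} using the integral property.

L{∫₀ᵗ f(τ)dτ} = F(s)/s with f(t) = 10t^6. F(s) = 7200/s^7, so L{∫₀ᵗ 10·τ^6 dτ} = (7200/s^7)/s = 7200/s^8. (Check: ∫₀ᵗ 10·τ^6 dτ = 10t^7/7.)

Final answer: 7200/s^8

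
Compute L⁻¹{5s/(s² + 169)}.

This is the form c·s/(s² + a²) with a = 13, c = 5. L⁻¹ = 5·cos(13t)

Final answer: 5·cos(13t)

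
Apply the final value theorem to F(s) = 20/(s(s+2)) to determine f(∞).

f(∞) = lim_{s→0} s·20/(s(s+2)) = lim_{s→0} 20/(s+2) = 20/2 = 10

Final answer: 10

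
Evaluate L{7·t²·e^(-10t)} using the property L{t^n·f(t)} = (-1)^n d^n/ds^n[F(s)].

L{e^(-10t)} = 1/(s+10). d/ds[1/(s+10)] = -1/(s+10)². d²/ds²[1/(s+10)] = 2/(s+10)³. So L{t²·e^(-10t)} = (-1)² · 2/(s+10)³ = 2/(s+10)³. Then L{7·t²·e^(-10t)} = 7·2/(s+10)³ = 14/(s+10)³

Final answer: 14/(s+10)³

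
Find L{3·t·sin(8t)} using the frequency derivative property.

L{sin(8t)} = 8/(s² + 64). By L{t·f(t)} = -F'(s): -d/ds[8/(s² + 64)] = -(8)·(-2s)/(s² + 64)² = 16s/(s² + 64)². Then L{3·t·sin(8t)} = 3·16s/(s² + 64)² = 48s/(s² + 64)²

Final answer: 48s/(s² + 64)²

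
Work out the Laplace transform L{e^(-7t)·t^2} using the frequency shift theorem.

L{e^(at)·t^n} = n!/(s-a)^(n+1), so L{e^(-7t)·t^2} = 2/(s+7)^3

Final answer: 2/(s+7)^3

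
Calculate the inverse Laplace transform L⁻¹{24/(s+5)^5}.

L⁻¹{n!/(s-a)^(n+1)} = t^n·e^(at), so L⁻¹{24/(s+5)^5} = t^4·e^(-5t)

Final answer: t^4·e^(-5t)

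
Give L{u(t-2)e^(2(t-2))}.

u(t-a)f(t-a) with f(t)=e^(2t). L{e^(2t)} = 1/(s-2). By time shift: e^(-2s)/(s-2)

Final answer: e^(-2s)/(s-2)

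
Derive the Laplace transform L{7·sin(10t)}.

L{sin(ωt)} = ω/(s² + ω²), so L{sin(10t)} = 10/(s² + 100). Then L{7·sin(10t)} = 7·10/(s² + 100) = 70/(s² + 100)

Final answer: 70/(s² + 100)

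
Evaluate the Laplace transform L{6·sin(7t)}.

L{sin(ωt)} = ω/(s² + ω²), so L{sin(7t)} = 7/(s² + 49). Then L{6·sin(7t)} = 6·7/(s² + 49) = 42/(s² + 49)

Final answer: 42/(s² + 49)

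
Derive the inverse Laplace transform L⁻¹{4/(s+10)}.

L⁻¹{1/(s-a)} = e^(at), so L⁻¹{1/(s+10)} = e^(-10t), and L⁻¹{4/(s+10)} = 4·e^(-10t)

Final answer: 4·e^(-10t)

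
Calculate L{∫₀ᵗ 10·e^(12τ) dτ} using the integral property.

L{∫₀ᵗ f(τ)dτ} = F(s)/s with F(s) = 10/(s-12), so L{∫₀ᵗ 10·e^(12τ) dτ} = 10/(s(s-12))

Final answer: 10/(s(s-12))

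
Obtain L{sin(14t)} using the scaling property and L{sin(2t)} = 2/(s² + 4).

Using L{f(at)} = (1/a)F(s/a) with a=7: L{sin(14t)} = (1/7) · 2/((s/7)² + 4) = (1/7) · 2·49/(s² + 196) = 14/(s² + 196)

Final answer: 14/(s² + 196)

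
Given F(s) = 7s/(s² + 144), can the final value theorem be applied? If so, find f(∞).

The final value theorem requires all poles of sF(s) in the left half-plane. sF(s) = 7s²/(s² + 144) has poles at s = ±12i (imaginary axis). Theorem does NOT apply (oscillatory system).

Final answer: Not applicable (oscillatory)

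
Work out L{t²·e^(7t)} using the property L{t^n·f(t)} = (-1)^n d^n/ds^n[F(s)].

L{e^(7t)} = 1/(s-7). d/ds[1/(s-7)] = -1/(s-7)². d²/ds²[1/(s-7)] = 2/(s-7)³. So L{t²·e^(7t)} = (-1)² · 2/(s-7)³ = 2/(s-7)³

Final answer: 2/(s-7)³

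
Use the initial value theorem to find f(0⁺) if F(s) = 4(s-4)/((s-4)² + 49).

f(0⁺) = lim_{s→∞} sF(s) = lim_{s→∞} 4s(s-4)/((s-4)² + 49) = 4

Final answer: 4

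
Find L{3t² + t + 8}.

L{3t² + t + 8} = 3·2/s³ + 1/s² + 8/s = 6/s³ + 1/s² + 8/s

Final answer: 6/s³ + 1/s² + 8/s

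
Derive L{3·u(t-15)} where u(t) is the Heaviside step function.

L{u(t-a)} = e^(-as)/s. Here a=15, so L{u(t-15)} = e^(-15s)/s, and L{3·u(t-15)} = 3·e^(-15s)/s

Final answer: 3·e^(-15s)/s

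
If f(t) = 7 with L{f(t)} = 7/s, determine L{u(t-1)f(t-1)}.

Time shift theorem: L{u(t-a)f(t-a)} = e^(-as)F(s). Here a=1, F(s) = 7/s, so L{u(t-1)f(t-1)} = e^(-s)·7/s

Final answer: e^(-s)·7/s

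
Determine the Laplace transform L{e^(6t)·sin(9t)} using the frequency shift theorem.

Frequency shift: L{e^(at)f(t)} = F(s-a). L{e^(6t)·sin(9t)} = 9/((s-6)² + 81)

Final answer: 9/((s-6)² + 81)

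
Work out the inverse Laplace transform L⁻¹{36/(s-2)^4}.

L⁻¹{n!/(s-a)^(n+1)} = t^n·e^(at) with n=3, a=2. So L⁻¹{6/(s-2)^4} = t^3·e^(2t), and L⁻¹{36/(s-2)^4} = (36/6)·t^3·e^(2t) = 6·t^3·e^(2t)

Final answer: 6·t^3·e^(2t)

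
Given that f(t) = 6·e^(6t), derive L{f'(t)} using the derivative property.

f(0) = 6, F(s) = 6/(s-6). L{f'(t)} = s·F(s) - f(0) = 6s/(s-6) - 6 = (6s - 6(s-6))/(s-6) = 36/(s-6)

Final answer: 36/(s-6)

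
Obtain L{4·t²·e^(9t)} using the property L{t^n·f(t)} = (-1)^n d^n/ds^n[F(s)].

L{e^(9t)} = 1/(s-9). d/ds[1/(s-9)] = -1/(s-9)². d²/ds²[1/(s-9)] = 2/(s-9)³. So L{t²·e^(9t)} = (-1)² · 2/(s-9)³ = 2/(s-9)³. Then L{4·t²·e^(9t)} = 4·2/(s-9)³ = 8/(s-9)³

Final answer: 8/(s-9)³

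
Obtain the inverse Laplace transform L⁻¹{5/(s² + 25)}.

L⁻¹{5/(s² + 25)} = sin(5t)

Final answer: sin(5t)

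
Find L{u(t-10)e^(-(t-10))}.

u(t-a)f(t-a) with f(t)=e^(-t). L{e^(-t)} = 1/(s+1). By time shift: e^(-10s)/(s+1)

Final answer: e^(-10s)/(s+1)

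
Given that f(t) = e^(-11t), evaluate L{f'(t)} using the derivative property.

f(0) = 1, F(s) = 1/(s+11). L{f'(t)} = s·F(s) - f(0) = s/(s+11) - 1 = (s - (s+11))/(s+11) = -11/(s+11)

Final answer: -11/(s+11)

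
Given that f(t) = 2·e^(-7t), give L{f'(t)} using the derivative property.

f(0) = 2, F(s) = 2/(s+7). L{f'(t)} = s·F(s) - f(0) = 2s/(s+7) - 2 = (2s - 2(s+7))/(s+7) = -14/(s+7)

Final answer: -14/(s+7)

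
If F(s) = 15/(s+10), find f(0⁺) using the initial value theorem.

f(0⁺) = lim_{s→∞} s·15/(s+10) = lim_{s→∞} 15s/(s+10) = 15

Final answer: 15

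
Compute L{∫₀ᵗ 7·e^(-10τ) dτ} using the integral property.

L{∫₀ᵗ f(τ)dτ} = F(s)/s with F(s) = 7/(s+10), so L{∫₀ᵗ 7·e^(-10τ) dτ} = 7/(s(s+10))

Final answer: 7/(s(s+10))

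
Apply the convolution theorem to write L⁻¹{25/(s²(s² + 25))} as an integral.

25/(s²(s² + 25)) = (1/s²)·(25/(s² + 25)) = L{t}·L{5·sin(5t)}. So f(t) = t*(5·sin(5t)) = ∫₀ᵗ 5τ·sin(5(t-τ)) dτ

Final answer: ∫₀ᵗ 5τ·sin(5(t-τ)) dτ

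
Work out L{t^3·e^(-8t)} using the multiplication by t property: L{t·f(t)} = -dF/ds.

Using L{t^n·e^(at)} = n!/(s-a)^(n+1), L{t^3·e^(-8t)} = 6/(s+8)^4

Final answer: 6/(s+8)^4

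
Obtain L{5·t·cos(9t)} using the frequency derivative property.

L{cos(9t)} = s/(s² + 81). Derivative: d/ds[s/(s² + 81)] = [(s² + 81) - s·2s]/(s² + 81)² = (81 - s²)/(s² + 81)². So L{t·cos(9t)} = -F'(s) = (s² - 81)/(s² + 81)². Then L{5·t·cos(9t)} = 5·(s² - 81)/(s² + 81)²

Final answer: 5·(s² - 81)/(s² + 81)²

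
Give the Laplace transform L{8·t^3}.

L{t^n} = n!/s^(n+1), so L{t^3} = 6/s^4. Then L{8·t^3} = 8·6/s^4 = 48/s^4

Final answer: 48/s^4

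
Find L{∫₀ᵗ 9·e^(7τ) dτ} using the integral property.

L{∫₀ᵗ f(τ)dτ} = F(s)/s with F(s) = 9/(s-7), so L{∫₀ᵗ 9·e^(7τ) dτ} = 9/(s(s-7))

Final answer: 9/(s(s-7))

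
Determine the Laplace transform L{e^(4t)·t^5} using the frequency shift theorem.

L{e^(at)·t^n} = n!/(s-a)^(n+1), so L{e^(4t)·t^5} = 120/(s-4)^6

Final answer: 120/(s-4)^6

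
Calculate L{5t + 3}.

L{5t + 3} = 5·L{t} + 3·L{1} = 5/s² + 3/s

Final answer: 5/s² + 3/s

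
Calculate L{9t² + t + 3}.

L{9t² + t + 3} = 9·2/s³ + 1/s² + 3/s = 18/s³ + 1/s² + 3/s

Final answer: 18/s³ + 1/s² + 3/s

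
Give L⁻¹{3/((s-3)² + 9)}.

Form: b/((s-a)² + b²) → e^(at)sin(bt). With a=3, b=3

Final answer: e^(3t)·sin(3t)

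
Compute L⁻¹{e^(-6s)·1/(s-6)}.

L⁻¹{1/(s-6)} = e^(6t). By the time shift theorem, L⁻¹{e^(-as)F(s)} = u(t-a)f(t-a) with a=6, so L⁻¹{e^(-6s)·1/(s-6)} = u(t-6)·e^(6(t-6))

Final answer: u(t-6)·e^(6(t-6))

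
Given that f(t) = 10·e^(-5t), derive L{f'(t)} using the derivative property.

f(0) = 10, F(s) = 10/(s+5). L{f'(t)} = s·F(s) - f(0) = 10s/(s+5) - 10 = (10s - 10(s+5))/(s+5) = -50/(s+5)

Final answer: -50/(s+5)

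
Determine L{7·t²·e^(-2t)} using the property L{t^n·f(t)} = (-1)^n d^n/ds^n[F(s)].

L{e^(-2t)} = 1/(s+2). d/ds[1/(s+2)] = -1/(s+2)². d²/ds²[1/(s+2)] = 2/(s+2)³. So L{t²·e^(-2t)} = (-1)² · 2/(s+2)³ = 2/(s+2)³. Then L{7·t²·e^(-2t)} = 7·2/(s+2)³ = 14/(s+2)³

Final answer: 14/(s+2)³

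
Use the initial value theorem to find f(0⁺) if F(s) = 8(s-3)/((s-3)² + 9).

f(0⁺) = lim_{s→∞} sF(s) = lim_{s→∞} 8s(s-3)/((s-3)² + 9) = 8

Final answer: 8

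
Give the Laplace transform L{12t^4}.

L{12t^4} = 12 · L{t^4} = 12 · 24/s^5 = 288/s^5

Final answer: 288/s^5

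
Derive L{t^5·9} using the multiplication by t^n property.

L{9} = 9/s. d^1/ds^1[1/s] = -1/s². d^2/ds^2[1/s] = 2/s^3. d^3/ds^3[1/s] = -6/s^4. d^4/ds^4[1/s] = 24/s^5. d^5/ds^5[1/s] = -120/s^6. So L{t^5} = (-1)^{5}·-120/s^6 = 120/s^6. Then L{t^5·9} = 9·120/s^6 = 1080/s^6

Final answer: 1080/s^6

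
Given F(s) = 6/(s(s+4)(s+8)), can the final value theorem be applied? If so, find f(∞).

Poles of sF(s) = 6/((s+4)(s+8)) are at s = -4 and s = -8, both in the left half-plane. Theorem applies. f(∞) = lim_{s→0} sF(s) = 6/(4·8) = 3/16

Final answer: 3/16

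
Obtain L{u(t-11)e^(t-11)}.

u(t-a)f(t-a) with f(t)=e^t. L{e^t} = 1/(s-1). By time shift: e^(-11s)/(s-1)

Final answer: e^(-11s)/(s-1)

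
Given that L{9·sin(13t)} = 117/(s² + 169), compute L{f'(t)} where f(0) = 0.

L{f'(t)} = s·F(s) - f(0) = s·117/(s² + 169) - 0 = 117s/(s² + 169)

Final answer: 117s/(s² + 169)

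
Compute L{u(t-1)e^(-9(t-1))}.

u(t-a)f(t-a) with f(t)=e^(-9t). L{e^(-9t)} = 1/(s+9). By time shift: e^(-s)/(s+9)

Final answer: e^(-s)/(s+9)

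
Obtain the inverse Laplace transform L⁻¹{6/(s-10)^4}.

L⁻¹{n!/(s-a)^(n+1)} = t^n·e^(at) with n=3, a=10. So L⁻¹{6/(s-10)^4} = t^3·e^(10t)

Final answer: t^3·e^(10t)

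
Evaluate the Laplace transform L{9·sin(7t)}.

L{sin(ωt)} = ω/(s² + ω²), so L{sin(7t)} = 7/(s² + 49). Then L{9·sin(7t)} = 9·7/(s² + 49) = 63/(s² + 49)

Final answer: 63/(s² + 49)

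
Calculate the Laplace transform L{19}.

L{19} = 19 · L{1} = 19/s

Final answer: 19/s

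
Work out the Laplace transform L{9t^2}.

L{9t^2} = 9 · L{t^2} = 9 · 2/s^3 = 18/s^3

Final answer: 18/s^3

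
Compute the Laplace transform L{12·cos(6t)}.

L{cos(ωt)} = s/(s² + ω²), so L{cos(6t)} = s/(s² + 36). Then L{12·cos(6t)} = 12·s/(s² + 36) = 12s/(s² + 36)

Final answer: 12s/(s² + 36)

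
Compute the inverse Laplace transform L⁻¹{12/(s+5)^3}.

L⁻¹{n!/(s-a)^(n+1)} = t^n·e^(at) with n=2, a=-5. So L⁻¹{2/(s+5)^3} = t^2·e^(-5t), and L⁻¹{12/(s+5)^3} = (12/2)·t^2·e^(-5t) = 6·t^2·e^(-5t)

Final answer: 6·t^2·e^(-5t)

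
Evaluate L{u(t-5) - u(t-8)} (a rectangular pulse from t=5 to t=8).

L{u(t-a)} = e^(-as)/s. L{u(t-5) - u(t-8)} = (e^(-5s) - e^(-8s))/s

Final answer: (e^(-5s) - e^(-8s))/s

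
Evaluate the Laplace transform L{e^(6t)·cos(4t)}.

L{e^(at)·cos(ωt)} = (s-a)/((s-a)² + ω²), so L{e^(6t)·cos(4t)} = (s-6)/((s-6)² + 16)

Final answer: (s-6)/((s-6)² + 16)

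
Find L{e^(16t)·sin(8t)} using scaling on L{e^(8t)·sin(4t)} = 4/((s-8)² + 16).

Scaling with a=2: L{e^(16t)·sin(8t)} = (1/2) · 4/((s/2-8)² + 16). Simplifying: 8/((s-16)² + 64)

Final answer: 8/((s-16)² + 64)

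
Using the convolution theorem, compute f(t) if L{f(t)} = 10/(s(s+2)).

10/(s(s+2)) = (10/s)·(1/(s+2)) = L{10}·L{e^(-2t)}. By convolution, f(t) = 10*e^(-2t) = ∫₀ᵗ 10·e^(-2τ) dτ = 10·(1 - e^(-2t))/2

Final answer: 10·(1 - e^(-2t))/2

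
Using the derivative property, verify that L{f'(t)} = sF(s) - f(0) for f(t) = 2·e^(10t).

f'(t) = 20e^(10t). Direct: L{f'(t)} = 20/(s-10). Property: s·2/(s-10) - 2 = (2s - 2(s-10))/(s-10) = 20/(s-10). ✓

Final answer: 20/(s-10)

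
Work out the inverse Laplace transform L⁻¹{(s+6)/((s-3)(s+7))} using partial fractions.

Using partial fractions, f(t) = (9e^(3t) + e^(-7t))/10

Final answer: (9e^(3t) + e^(-7t))/10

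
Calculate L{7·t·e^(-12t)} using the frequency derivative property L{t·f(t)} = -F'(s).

L{e^(-12t)} = 1/(s+12). By frequency derivative: L{t·e^(-12t)} = -d/ds[1/(s+12)] = -(-1)/(s+12)² = 1/(s+12)². Then L{7·t·e^(-12t)} = 7·1/(s+12)² = 7/(s+12)²

Final answer: 7/(s+12)²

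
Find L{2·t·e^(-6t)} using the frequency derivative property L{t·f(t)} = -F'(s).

L{e^(-6t)} = 1/(s+6). By frequency derivative: L{t·e^(-6t)} = -d/ds[1/(s+6)] = -(-1)/(s+6)² = 1/(s+6)². Then L{2·t·e^(-6t)} = 2·1/(s+6)² = 2/(s+6)²

Final answer: 2/(s+6)²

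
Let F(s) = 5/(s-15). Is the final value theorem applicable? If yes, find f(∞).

sF(s) = 5s/(s-15) has a pole at s = 15 in the right half-plane. Theorem does NOT apply (unstable system; f(t) = 5·e^(15t) grows without bound).

Final answer: Not applicable (unstable)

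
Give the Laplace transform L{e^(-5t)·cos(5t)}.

L{e^(at)·cos(ωt)} = (s-a)/((s-a)² + ω²), so L{e^(-5t)·cos(5t)} = (s+5)/((s+5)² + 25)

Final answer: (s+5)/((s+5)² + 25)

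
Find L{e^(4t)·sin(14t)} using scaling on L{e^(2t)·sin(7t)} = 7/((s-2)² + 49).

Scaling with a=2: L{e^(4t)·sin(14t)} = (1/2) · 7/((s/2-2)² + 49). Simplifying: 14/((s-4)² + 196)

Final answer: 14/((s-4)² + 196)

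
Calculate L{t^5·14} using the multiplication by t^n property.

L{14} = 14/s. d^1/ds^1[1/s] = -1/s². d^2/ds^2[1/s] = 2/s^3. d^3/ds^3[1/s] = -6/s^4. d^4/ds^4[1/s] = 24/s^5. d^5/ds^5[1/s] = -120/s^6. So L{t^5} = (-1)^{5}·-120/s^6 = 120/s^6. Then L{t^5·14} = 14·120/s^6 = 1680/s^6

Final answer: 1680/s^6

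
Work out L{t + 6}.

L{t + 6} = L{t} + 6·L{1} = 1/s² + 6/s

Final answer: 1/s² + 6/s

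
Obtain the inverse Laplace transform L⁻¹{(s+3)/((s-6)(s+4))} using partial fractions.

Using partial fractions, f(t) = (9e^(6t) + e^(-4t))/10

Final answer: (9e^(6t) + e^(-4t))/10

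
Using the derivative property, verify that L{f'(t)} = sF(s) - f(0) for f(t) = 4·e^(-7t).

f'(t) = -28e^(-7t). Direct: L{f'(t)} = -28/(s+7). Property: s·4/(s+7) - 4 = (4s - 4(s+7))/(s+7) = -28/(s+7). ✓

Final answer: -28/(s+7)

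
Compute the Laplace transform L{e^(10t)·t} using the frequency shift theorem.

L{e^(at)·t^n} = n!/(s-a)^(n+1), so L{e^(10t)·t} = 1/(s-10)^2

Final answer: 1/(s-10)^2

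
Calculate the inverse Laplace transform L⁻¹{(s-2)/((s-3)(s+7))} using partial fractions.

Using partial fractions, f(t) = (e^(3t) + 9e^(-7t))/10

Final answer: (e^(3t) + 9e^(-7t))/10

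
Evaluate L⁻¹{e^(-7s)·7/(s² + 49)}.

L⁻¹{7/(s² + 49)} = sin(7t). By the time shift theorem, L⁻¹{e^(-as)F(s)} = u(t-a)f(t-a) with a=7, so L⁻¹{e^(-7s)·7/(s² + 49)} = u(t-7)·sin(7(t-7))

Final answer: u(t-7)·sin(7(t-7))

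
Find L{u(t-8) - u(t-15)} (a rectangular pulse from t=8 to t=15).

L{u(t-a)} = e^(-as)/s. L{u(t-8) - u(t-15)} = (e^(-8s) - e^(-15s))/s

Final answer: (e^(-8s) - e^(-15s))/s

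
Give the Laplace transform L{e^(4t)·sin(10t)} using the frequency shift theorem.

Frequency shift: L{e^(at)f(t)} = F(s-a). L{e^(4t)·sin(10t)} = 10/((s-4)² + 100)

Final answer: 10/((s-4)² + 100)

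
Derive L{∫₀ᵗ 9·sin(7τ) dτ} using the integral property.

L{∫₀ᵗ f(τ)dτ} = F(s)/s with F(s) = 63/(s² + 49), so the result is (63/(s² + 49))/s = 63/(s(s² + 49))

Final answer: 63/(s(s² + 49))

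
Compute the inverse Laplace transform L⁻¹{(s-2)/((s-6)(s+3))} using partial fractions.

Using partial fractions, f(t) = (4e^(6t) + 5e^(-3t))/9

Final answer: (4e^(6t) + 5e^(-3t))/9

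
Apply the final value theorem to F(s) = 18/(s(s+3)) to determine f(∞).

f(∞) = lim_{s→0} s·18/(s(s+3)) = lim_{s→0} 18/(s+3) = 18/3 = 6

Final answer: 6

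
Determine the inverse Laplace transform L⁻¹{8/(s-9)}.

L⁻¹{1/(s-a)} = e^(at), so L⁻¹{1/(s-9)} = e^(9t), and L⁻¹{8/(s-9)} = 8·e^(9t)

Final answer: 8·e^(9t)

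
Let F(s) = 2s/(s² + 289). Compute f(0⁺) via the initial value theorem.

f(0⁺) = lim_{s→∞} s·2s/(s² + 289) = lim_{s→∞} 2s²/(s² + 289) = 2

Final answer: 2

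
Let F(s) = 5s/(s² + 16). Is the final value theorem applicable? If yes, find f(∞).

The final value theorem requires all poles of sF(s) in the left half-plane. sF(s) = 5s²/(s² + 16) has poles at s = ±4i (imaginary axis). Theorem does NOT apply (oscillatory system).

Final answer: Not applicable (oscillatory)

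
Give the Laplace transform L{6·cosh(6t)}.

L{cosh(ωt)} = s/(s² - ω²), so L{cosh(6t)} = s/(s² - 36). Then L{6·cosh(6t)} = 6·s/(s² - 36) = 6s/(s² - 36)

Final answer: 6s/(s² - 36)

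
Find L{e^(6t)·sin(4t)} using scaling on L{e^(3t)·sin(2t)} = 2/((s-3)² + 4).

Scaling with a=2: L{e^(6t)·sin(4t)} = (1/2) · 2/((s/2-3)² + 4). Simplifying: 4/((s-6)² + 16)

Final answer: 4/((s-6)² + 16)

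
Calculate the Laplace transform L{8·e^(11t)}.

L{e^(at)} = 1/(s-a), so L{e^(11t)} = 1/(s-11). Then L{8·e^(11t)} = 8/(s-11)

Final answer: 8/(s-11)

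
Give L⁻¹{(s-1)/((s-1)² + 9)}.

Using frequency shift: L⁻¹{(s-a)/((s-a)² + b²)} = e^(at)cos(bt). Here a=1, b=3

Final answer: e^t·cos(3t)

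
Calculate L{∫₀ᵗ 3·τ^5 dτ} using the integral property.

L{∫₀ᵗ f(τ)dτ} = F(s)/s with f(t) = 3t^5. F(s) = 360/s^6, so L{∫₀ᵗ 3·τ^5 dτ} = (360/s^6)/s = 360/s^7. (Check: ∫₀ᵗ 3·τ^5 dτ = 3t^6/6.)

Final answer: 360/s^7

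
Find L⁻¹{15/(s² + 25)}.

This is the form c·a/(s² + a²) with a = 5, c = 3. L⁻¹ = 3·sin(5t)

Final answer: 3·sin(5t)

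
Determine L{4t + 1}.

L{4t + 1} = 4·L{t} + L{1} = 4/s² + 1/s

Final answer: 4/s² + 1/s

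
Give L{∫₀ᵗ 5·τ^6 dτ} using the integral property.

L{∫₀ᵗ f(τ)dτ} = F(s)/s with f(t) = 5t^6. F(s) = 3600/s^7, so L{∫₀ᵗ 5·τ^6 dτ} = (3600/s^7)/s = 3600/s^8. (Check: ∫₀ᵗ 5·τ^6 dτ = 5t^7/7.)

Final answer: 3600/s^8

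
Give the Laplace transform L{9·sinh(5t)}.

L{sinh(ωt)} = ω/(s² - ω²), so L{sinh(5t)} = 5/(s² - 25). Then L{9·sinh(5t)} = 9·5/(s² - 25) = 45/(s² - 25)

Final answer: 45/(s² - 25)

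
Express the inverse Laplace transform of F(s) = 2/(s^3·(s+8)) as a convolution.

2/(s^3·(s+8)) = (2/s^3)·(1/(s+8)) = L{t^2}·L{e^(-8t)}. So f(t) = t^2*e^(-8t) = ∫₀ᵗ τ^2·e^(-8(t-τ)) dτ

Final answer: ∫₀ᵗ τ^2·e^(-8(t-τ)) dτ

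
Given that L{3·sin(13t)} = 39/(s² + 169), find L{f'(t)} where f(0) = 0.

L{f'(t)} = s·F(s) - f(0) = s·39/(s² + 169) - 0 = 39s/(s² + 169)

Final answer: 39s/(s² + 169)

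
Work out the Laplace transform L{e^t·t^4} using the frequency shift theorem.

L{e^(at)·t^n} = n!/(s-a)^(n+1), so L{e^t·t^4} = 24/(s-1)^5

Final answer: 24/(s-1)^5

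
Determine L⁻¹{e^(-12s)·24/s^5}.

L⁻¹{24/s^5} = t^4. By the time shift theorem, L⁻¹{e^(-as)F(s)} = u(t-a)f(t-a) with a=12, so L⁻¹{e^(-12s)·24/s^5} = u(t-12)·(t-12)^4

Final answer: u(t-12)·(t-12)^4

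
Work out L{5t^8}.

L{t^n} = n!/s^(n+1). So L{5t^8} = 5·8!/s^9 = 201600/s^9

Final answer: 201600/s^9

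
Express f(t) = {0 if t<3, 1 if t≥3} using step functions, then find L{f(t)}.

f(t) = u(t-3). L{u(t-3)} = e^(-3s)/s, so L{f(t)} = e^(-3s)/s

Final answer: e^(-3s)/s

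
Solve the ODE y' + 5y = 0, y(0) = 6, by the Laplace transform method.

L{y'} + 5L{y} = 0. sY - 6 + 5Y = 0. Y(s+5) = 6. Y = 6/(s+5)

Final answer: y(t) = 6e^(-5t)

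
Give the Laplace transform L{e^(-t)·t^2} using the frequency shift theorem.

L{e^(at)·t^n} = n!/(s-a)^(n+1), so L{e^(-t)·t^2} = 2/(s+1)^3

Final answer: 2/(s+1)^3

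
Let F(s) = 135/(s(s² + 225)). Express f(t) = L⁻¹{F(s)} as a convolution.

135/(s(s² + 225)) = (1/s)·(135/(s² + 225)) = L{1}·L{9·sin(15t)}. So f(t) = 1*(9·sin(15t)) = ∫₀ᵗ 9·sin(15τ) dτ

Final answer: ∫₀ᵗ 9·sin(15τ) dτ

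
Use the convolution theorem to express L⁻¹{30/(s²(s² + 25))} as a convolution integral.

30/(s²(s² + 25)) = (1/s²)·(30/(s² + 25)) = L{t}·L{6·sin(5t)}. So f(t) = t*(6·sin(5t)) = ∫₀ᵗ 6τ·sin(5(t-τ)) dτ

Final answer: ∫₀ᵗ 6τ·sin(5(t-τ)) dτ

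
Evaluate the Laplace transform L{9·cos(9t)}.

L{cos(ωt)} = s/(s² + ω²), so L{cos(9t)} = s/(s² + 81). Then L{9·cos(9t)} = 9·s/(s² + 81) = 9s/(s² + 81)

Final answer: 9s/(s² + 81)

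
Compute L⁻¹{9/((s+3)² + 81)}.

Form: b/((s-a)² + b²) → e^(at)sin(bt). With a=-3, b=9

Final answer: e^(-3t)·sin(9t)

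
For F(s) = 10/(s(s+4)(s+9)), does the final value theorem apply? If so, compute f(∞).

Poles of sF(s) = 10/((s+4)(s+9)) are at s = -4 and s = -9, both in the left half-plane. Theorem applies. f(∞) = lim_{s→0} sF(s) = 10/(4·9) = 5/18

Final answer: 5/18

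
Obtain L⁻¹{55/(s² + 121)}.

This is the form c·a/(s² + a²) with a = 11, c = 5. L⁻¹ = 5·sin(11t)

Final answer: 5·sin(11t)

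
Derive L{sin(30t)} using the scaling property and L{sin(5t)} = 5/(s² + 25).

Using L{f(at)} = (1/a)F(s/a) with a=6: L{sin(30t)} = (1/6) · 5/((s/6)² + 25) = (1/6) · 5·36/(s² + 900) = 30/(s² + 900)

Final answer: 30/(s² + 900)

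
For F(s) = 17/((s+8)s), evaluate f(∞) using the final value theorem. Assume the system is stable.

f(∞) = lim_{s→0} sF(s) = lim_{s→0} 17/(s+8) = 17/8

Final answer: 17/8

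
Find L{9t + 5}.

L{9t + 5} = 9·L{t} + 5·L{1} = 9/s² + 5/s

Final answer: 9/s² + 5/s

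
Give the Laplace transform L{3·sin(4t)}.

L{sin(ωt)} = ω/(s² + ω²), so L{sin(4t)} = 4/(s² + 16). Then L{3·sin(4t)} = 3·4/(s² + 16) = 12/(s² + 16)

Final answer: 12/(s² + 16)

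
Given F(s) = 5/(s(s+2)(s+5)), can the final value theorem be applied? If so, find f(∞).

Poles of sF(s) = 5/((s+2)(s+5)) are at s = -2 and s = -5, both in the left half-plane. Theorem applies. f(∞) = lim_{s→0} sF(s) = 5/(2·5) = 1/2

Final answer: 1/2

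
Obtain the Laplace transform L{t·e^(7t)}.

L{t^n·e^(at)} = n!/(s-a)^(n+1), so L{t·e^(7t)} = 1/(s-7)^2

Final answer: 1/(s-7)^2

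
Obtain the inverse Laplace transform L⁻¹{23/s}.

L⁻¹{c/s} = c, so L⁻¹{23/s} = 23

Final answer: 23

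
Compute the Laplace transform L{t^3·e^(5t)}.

L{t^n·e^(at)} = n!/(s-a)^(n+1), so L{t^3·e^(5t)} = 6/(s-5)^4

Final answer: 6/(s-5)^4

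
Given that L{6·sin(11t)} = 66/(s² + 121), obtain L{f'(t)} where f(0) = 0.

L{f'(t)} = s·F(s) - f(0) = s·66/(s² + 121) - 0 = 66s/(s² + 121)

Final answer: 66s/(s² + 121)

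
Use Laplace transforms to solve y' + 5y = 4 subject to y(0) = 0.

sY + 5Y = 4/s. Y = 4/(s(s+5)). Partial fractions: Y = 4/5/s - 4/5/(s+5)

Final answer: y(t) = 4/5(1 - e^(-5t))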